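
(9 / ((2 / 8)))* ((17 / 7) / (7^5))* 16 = 9792 / 117649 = 0.08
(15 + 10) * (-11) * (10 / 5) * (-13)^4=-15708550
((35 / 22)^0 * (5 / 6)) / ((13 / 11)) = 55 / 78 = 0.71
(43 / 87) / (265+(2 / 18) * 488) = 129 / 83317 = 0.00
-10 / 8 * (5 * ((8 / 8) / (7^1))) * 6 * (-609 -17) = 23475 / 7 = 3353.57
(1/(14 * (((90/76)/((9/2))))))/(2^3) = 19/560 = 0.03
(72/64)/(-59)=-9/472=-0.02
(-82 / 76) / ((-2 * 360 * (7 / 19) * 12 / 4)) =41 / 30240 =0.00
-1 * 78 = -78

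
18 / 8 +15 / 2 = 39 / 4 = 9.75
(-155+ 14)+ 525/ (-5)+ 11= -235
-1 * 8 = -8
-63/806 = -0.08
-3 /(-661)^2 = -3 /436921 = -0.00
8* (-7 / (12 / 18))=-84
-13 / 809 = -0.02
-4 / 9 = -0.44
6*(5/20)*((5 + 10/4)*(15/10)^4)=3645/64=56.95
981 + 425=1406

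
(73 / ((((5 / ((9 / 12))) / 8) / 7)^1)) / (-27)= -22.71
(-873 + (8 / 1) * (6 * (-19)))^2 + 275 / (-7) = 22303300 / 7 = 3186185.71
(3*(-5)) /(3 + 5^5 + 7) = -1 /209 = -0.00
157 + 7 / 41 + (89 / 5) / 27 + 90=1371739 / 5535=247.83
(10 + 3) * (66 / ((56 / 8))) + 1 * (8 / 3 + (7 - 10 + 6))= 2693 / 21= 128.24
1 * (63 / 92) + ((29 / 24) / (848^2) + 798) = 317034257563 / 396945408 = 798.68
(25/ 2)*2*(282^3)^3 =281956417306646564620800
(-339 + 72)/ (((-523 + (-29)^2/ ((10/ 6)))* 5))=267/ 92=2.90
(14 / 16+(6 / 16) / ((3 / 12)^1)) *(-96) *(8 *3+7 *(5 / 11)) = -68172 / 11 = -6197.45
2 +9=11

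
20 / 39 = 0.51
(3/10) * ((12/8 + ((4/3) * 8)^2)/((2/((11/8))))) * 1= 4565/192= 23.78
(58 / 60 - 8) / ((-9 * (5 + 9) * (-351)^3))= -211 / 163460622780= -0.00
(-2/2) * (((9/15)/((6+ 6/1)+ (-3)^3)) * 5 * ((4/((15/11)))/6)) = 22/225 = 0.10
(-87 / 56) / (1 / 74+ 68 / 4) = -3219 / 35252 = -0.09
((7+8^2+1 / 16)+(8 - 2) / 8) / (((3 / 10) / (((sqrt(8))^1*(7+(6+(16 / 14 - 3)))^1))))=74685*sqrt(2) / 14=7544.32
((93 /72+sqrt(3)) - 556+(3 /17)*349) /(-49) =201193 /19992 - sqrt(3) /49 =10.03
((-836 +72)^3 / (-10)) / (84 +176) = 55742968 / 325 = 171516.82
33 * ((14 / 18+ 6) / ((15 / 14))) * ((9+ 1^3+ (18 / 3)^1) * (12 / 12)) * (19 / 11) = 259616 / 45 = 5769.24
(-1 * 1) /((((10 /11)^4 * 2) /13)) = -190333 /20000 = -9.52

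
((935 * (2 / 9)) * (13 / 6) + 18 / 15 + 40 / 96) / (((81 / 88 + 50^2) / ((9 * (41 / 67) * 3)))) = 220063646 / 73727135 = 2.98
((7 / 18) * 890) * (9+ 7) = 49840 / 9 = 5537.78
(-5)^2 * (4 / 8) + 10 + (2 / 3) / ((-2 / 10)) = 115 / 6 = 19.17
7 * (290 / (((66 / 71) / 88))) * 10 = 5765200 / 3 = 1921733.33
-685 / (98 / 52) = -17810 / 49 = -363.47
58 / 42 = 29 / 21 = 1.38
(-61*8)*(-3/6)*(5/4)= 305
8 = 8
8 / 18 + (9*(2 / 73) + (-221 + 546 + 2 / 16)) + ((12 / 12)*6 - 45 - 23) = 1386617 / 5256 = 263.82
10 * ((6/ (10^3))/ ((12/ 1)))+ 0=1/ 200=0.00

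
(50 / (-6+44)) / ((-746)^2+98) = 25 / 10575666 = 0.00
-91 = -91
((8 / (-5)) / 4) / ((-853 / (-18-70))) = -176 / 4265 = -0.04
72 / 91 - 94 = -8482 / 91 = -93.21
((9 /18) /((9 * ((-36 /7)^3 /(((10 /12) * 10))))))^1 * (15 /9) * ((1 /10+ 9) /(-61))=780325 /922109184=0.00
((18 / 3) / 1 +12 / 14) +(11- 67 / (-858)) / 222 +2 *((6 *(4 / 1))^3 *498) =18358262851111 / 1333332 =13768710.91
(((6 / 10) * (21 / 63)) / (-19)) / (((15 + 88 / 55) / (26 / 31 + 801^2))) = -19889657 / 48887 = -406.85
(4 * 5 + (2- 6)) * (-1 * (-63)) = 1008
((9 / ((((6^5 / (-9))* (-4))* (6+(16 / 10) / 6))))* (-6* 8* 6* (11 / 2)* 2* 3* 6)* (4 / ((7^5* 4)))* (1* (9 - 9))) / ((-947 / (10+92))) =0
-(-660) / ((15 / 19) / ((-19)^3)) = -5734124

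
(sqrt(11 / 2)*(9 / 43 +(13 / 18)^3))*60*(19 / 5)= 2792221*sqrt(22) / 41796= 313.35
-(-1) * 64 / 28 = 16 / 7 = 2.29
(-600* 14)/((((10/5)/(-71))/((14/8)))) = 521850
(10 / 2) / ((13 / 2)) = 10 / 13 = 0.77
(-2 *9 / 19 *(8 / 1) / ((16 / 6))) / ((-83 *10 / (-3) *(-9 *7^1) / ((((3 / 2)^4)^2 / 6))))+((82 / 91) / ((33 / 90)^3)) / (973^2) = 331370364571821 / 462931557326318080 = 0.00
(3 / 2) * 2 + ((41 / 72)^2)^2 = 83447329 / 26873856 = 3.11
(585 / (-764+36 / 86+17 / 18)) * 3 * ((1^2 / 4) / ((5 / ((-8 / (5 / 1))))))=543348 / 2951405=0.18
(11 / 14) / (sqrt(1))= 11 / 14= 0.79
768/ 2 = 384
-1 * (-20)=20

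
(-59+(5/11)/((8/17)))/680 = -5107/59840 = -0.09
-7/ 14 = -1/ 2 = -0.50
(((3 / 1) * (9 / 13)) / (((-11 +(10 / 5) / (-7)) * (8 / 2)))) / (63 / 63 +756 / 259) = -6993 / 595660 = -0.01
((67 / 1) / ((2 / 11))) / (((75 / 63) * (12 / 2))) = 5159 / 100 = 51.59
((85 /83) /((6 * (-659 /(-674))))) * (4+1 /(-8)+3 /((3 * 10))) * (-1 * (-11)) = 3340007 /437576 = 7.63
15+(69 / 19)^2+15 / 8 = 86823 / 2888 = 30.06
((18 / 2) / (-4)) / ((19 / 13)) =-117 / 76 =-1.54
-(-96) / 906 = 16 / 151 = 0.11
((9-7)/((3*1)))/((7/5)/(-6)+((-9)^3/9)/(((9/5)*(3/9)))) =-20/4057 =-0.00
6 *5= 30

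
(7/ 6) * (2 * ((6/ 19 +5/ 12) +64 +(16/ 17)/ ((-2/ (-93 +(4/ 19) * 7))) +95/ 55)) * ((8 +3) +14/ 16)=163448635/ 53856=3034.92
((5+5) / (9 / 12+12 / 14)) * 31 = 1736 / 9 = 192.89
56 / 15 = 3.73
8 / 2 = 4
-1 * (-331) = 331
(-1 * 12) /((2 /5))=-30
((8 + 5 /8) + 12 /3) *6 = 303 /4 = 75.75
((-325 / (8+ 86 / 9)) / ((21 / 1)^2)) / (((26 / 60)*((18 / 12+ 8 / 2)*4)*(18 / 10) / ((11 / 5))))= -125 / 23226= -0.01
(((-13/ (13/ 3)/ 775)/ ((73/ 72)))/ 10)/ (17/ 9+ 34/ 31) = -972/ 7601125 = -0.00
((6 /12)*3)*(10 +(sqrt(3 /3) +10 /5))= 39 /2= 19.50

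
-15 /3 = -5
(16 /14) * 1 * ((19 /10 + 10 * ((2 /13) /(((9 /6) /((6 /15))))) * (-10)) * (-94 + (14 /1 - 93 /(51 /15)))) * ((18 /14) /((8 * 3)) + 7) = 123846325 /64974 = 1906.09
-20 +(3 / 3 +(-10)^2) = 81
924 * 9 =8316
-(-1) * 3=3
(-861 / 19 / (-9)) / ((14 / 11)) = 451 / 114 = 3.96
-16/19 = -0.84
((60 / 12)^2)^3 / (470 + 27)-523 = -491.56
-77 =-77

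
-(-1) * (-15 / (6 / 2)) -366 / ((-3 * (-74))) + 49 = 1567 / 37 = 42.35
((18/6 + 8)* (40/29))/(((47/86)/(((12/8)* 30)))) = 1702800/1363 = 1249.30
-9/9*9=-9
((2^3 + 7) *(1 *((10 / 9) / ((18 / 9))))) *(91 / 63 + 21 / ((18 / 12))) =3475 / 27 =128.70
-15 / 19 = -0.79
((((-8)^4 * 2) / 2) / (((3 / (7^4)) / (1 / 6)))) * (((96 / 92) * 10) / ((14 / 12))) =112394240 / 23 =4886706.09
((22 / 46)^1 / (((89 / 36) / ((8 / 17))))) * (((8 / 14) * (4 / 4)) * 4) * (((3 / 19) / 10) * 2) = 152064 / 23141335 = 0.01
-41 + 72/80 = -401/10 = -40.10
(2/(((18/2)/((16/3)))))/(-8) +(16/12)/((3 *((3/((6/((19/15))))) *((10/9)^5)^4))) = -80581010868487640791/1282500000000000000000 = -0.06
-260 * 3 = -780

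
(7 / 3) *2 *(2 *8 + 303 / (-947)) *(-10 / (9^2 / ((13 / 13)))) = -2078860 / 230121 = -9.03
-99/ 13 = -7.62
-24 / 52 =-0.46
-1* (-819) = 819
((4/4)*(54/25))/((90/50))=6/5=1.20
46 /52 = 23 /26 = 0.88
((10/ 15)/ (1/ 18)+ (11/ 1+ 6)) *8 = 232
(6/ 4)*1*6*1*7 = 63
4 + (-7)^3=-339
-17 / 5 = -3.40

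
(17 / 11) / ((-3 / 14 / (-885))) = 70210 / 11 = 6382.73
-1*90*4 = -360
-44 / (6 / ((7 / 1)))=-154 / 3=-51.33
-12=-12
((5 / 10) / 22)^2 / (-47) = -1 / 90992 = -0.00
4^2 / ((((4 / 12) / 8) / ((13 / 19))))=262.74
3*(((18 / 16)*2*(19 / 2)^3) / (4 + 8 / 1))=61731 / 128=482.27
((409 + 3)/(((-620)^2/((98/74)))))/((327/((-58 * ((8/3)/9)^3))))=-37468928/5721424423425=-0.00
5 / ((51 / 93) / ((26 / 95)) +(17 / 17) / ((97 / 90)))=78182 / 45839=1.71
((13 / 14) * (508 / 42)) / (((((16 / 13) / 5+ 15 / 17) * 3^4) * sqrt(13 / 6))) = 140335 * sqrt(78) / 14848029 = 0.08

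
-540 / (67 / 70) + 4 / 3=-113132 / 201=-562.85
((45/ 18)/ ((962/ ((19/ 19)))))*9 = 45/ 1924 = 0.02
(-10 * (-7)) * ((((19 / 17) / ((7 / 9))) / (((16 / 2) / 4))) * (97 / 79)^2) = 8044695 / 106097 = 75.82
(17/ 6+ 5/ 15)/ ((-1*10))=-19/ 60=-0.32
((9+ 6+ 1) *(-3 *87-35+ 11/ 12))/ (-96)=3541/ 72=49.18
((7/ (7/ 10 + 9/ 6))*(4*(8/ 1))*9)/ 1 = 10080/ 11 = 916.36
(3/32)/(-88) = -3/2816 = -0.00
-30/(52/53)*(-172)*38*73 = 189658380/13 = 14589106.15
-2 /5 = -0.40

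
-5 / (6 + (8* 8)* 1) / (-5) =1 / 70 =0.01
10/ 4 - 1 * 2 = 0.50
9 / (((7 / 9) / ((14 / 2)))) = 81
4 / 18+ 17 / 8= 169 / 72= 2.35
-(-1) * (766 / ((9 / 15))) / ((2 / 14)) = 26810 / 3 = 8936.67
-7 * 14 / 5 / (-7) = 14 / 5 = 2.80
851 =851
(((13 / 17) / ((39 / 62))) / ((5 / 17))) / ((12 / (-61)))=-1891 / 90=-21.01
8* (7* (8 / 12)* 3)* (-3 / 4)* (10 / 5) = -168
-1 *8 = -8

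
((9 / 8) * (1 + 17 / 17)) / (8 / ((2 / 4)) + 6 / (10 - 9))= 0.10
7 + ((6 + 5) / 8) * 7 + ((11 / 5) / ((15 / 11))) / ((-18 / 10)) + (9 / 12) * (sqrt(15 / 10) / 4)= 3 * sqrt(6) / 32 + 16987 / 1080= 15.96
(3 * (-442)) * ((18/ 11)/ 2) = -11934/ 11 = -1084.91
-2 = -2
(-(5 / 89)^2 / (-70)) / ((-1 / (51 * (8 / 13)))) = -1020 / 720811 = -0.00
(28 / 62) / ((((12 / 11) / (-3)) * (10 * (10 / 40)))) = -77 / 155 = -0.50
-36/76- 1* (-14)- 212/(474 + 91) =141177/10735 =13.15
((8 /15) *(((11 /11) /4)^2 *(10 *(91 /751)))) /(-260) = -7 /45060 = -0.00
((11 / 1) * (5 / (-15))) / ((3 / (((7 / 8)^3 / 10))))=-0.08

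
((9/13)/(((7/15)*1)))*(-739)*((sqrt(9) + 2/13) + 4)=-9278145/1183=-7842.90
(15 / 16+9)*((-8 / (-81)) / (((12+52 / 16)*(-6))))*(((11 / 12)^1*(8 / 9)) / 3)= -1166 / 400221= -0.00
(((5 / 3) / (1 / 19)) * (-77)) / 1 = -7315 / 3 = -2438.33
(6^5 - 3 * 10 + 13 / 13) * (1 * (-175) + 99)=-588772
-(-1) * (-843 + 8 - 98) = -933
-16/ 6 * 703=-5624/ 3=-1874.67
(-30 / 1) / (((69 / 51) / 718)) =-366180 / 23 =-15920.87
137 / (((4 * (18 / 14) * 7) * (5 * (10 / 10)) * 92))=137 / 16560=0.01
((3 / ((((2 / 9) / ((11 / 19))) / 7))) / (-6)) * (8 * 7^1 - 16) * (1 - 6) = 34650 / 19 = 1823.68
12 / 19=0.63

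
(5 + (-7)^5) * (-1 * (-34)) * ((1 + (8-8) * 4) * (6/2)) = -1713804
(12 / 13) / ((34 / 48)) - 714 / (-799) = 2.20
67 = 67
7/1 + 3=10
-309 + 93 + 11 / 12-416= -7573 / 12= -631.08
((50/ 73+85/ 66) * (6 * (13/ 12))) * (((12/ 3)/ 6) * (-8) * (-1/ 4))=123565/ 7227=17.10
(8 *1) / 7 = 8 / 7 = 1.14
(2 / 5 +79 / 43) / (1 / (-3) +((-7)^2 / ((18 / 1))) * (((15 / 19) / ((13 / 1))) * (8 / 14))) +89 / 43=-92552 / 12685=-7.30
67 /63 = 1.06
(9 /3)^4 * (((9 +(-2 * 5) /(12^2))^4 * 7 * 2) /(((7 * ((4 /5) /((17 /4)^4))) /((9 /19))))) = 71385430271355605 /358612992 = 199059799.46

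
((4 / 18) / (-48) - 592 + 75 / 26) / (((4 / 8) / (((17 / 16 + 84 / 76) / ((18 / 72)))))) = -1090150091 / 106704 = -10216.58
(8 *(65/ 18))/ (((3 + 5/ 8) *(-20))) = -104/ 261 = -0.40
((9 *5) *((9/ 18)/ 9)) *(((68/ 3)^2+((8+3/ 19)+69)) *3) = 252625/ 57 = 4432.02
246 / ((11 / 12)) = 268.36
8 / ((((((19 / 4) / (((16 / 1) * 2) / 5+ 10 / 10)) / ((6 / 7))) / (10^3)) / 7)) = 1420800 / 19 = 74778.95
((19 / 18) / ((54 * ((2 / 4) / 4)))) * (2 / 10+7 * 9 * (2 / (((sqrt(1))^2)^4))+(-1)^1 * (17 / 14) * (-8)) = 180766 / 8505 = 21.25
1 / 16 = 0.06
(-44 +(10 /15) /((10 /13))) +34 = -137 /15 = -9.13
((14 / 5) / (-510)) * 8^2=-448 / 1275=-0.35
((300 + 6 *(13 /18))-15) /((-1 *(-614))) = 434 /921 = 0.47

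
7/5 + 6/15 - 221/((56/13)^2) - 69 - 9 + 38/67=-91968747/1050560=-87.54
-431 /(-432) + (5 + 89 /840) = 92287 /15120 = 6.10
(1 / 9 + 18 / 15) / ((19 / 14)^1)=826 / 855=0.97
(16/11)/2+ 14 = 162/11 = 14.73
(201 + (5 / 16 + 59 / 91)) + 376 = 841511 / 1456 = 577.96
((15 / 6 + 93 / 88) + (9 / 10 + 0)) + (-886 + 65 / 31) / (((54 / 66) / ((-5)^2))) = -3314973881 / 122760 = -27003.70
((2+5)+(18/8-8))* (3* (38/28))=285/56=5.09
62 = 62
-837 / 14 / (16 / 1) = -837 / 224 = -3.74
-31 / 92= -0.34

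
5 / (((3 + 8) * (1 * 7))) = 5 / 77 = 0.06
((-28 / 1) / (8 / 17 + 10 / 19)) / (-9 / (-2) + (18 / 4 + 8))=-38 / 23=-1.65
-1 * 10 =-10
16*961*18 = 276768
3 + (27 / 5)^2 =804 / 25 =32.16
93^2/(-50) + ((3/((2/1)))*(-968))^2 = 105406551/50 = 2108131.02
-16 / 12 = -4 / 3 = -1.33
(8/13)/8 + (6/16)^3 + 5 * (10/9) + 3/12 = 355543/59904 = 5.94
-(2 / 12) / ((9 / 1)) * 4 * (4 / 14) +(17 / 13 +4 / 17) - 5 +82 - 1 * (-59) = 5744149 / 41769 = 137.52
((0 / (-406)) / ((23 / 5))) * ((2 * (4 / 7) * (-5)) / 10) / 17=0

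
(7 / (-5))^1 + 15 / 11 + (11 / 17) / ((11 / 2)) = 76 / 935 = 0.08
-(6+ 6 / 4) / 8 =-15 / 16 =-0.94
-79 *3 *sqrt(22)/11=-237 *sqrt(22)/11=-101.06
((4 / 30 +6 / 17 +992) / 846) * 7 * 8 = 7086352 / 107865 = 65.70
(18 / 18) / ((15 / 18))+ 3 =21 / 5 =4.20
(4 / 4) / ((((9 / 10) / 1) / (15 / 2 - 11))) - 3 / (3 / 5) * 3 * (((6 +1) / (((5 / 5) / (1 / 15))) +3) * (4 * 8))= -15011 / 9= -1667.89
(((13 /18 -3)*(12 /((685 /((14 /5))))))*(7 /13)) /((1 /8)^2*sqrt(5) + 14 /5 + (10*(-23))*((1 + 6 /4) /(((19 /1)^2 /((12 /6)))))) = 67024611584*sqrt(5) /10514371144173 + 2756735270912 /17523951906955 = 0.17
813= 813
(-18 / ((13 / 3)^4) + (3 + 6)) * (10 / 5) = 511182 / 28561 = 17.90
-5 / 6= -0.83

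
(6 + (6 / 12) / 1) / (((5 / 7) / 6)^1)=273 / 5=54.60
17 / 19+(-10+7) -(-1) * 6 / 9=-82 / 57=-1.44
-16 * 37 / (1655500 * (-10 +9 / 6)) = 296 / 7035875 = 0.00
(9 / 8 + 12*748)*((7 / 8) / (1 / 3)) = 1508157 / 64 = 23564.95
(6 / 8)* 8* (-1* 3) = -18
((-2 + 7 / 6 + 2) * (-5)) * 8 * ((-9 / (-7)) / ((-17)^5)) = 60 / 1419857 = 0.00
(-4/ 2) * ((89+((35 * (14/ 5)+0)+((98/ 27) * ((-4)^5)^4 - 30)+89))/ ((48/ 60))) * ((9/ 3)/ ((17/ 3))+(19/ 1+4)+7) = -304593466314760.95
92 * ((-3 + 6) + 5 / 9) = 2944 / 9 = 327.11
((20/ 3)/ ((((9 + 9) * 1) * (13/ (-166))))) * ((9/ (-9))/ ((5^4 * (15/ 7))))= 2324/ 658125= 0.00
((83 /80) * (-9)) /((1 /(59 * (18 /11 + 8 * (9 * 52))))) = -907947873 /440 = -2063517.89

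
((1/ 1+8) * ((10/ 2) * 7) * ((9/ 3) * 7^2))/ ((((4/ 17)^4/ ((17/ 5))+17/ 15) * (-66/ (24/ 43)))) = -345.24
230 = 230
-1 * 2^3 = -8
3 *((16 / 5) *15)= 144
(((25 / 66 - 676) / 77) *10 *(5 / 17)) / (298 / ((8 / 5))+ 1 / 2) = -262300 / 1898127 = -0.14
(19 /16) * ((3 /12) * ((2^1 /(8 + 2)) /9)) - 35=-34.99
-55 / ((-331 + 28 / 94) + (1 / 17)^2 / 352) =262966880 / 1581158257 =0.17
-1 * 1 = -1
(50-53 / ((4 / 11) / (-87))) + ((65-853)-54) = 47553 / 4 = 11888.25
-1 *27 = -27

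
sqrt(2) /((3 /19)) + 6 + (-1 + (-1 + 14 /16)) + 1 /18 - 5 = -5 /72 + 19 * sqrt(2) /3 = 8.89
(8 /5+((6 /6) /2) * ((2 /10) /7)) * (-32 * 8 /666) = -7232 /11655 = -0.62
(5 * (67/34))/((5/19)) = 1273/34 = 37.44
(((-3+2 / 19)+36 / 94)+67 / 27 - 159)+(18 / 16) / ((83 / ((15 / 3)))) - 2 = -2576962069 / 16009704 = -160.96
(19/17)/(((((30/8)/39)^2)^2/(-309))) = -42926497536/10625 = -4040140.94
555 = 555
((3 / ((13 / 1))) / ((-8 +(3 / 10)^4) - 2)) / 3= -10000 / 1298947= -0.01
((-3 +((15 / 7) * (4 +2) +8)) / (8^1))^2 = 15625 / 3136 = 4.98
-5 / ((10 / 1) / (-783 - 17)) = 400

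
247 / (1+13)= 247 / 14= 17.64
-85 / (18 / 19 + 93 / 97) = -156655 / 3513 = -44.59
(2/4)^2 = 1/4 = 0.25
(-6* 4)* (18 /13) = -432 /13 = -33.23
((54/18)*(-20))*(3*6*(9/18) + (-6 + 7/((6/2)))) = -320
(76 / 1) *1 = 76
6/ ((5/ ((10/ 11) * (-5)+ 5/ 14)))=-387/ 77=-5.03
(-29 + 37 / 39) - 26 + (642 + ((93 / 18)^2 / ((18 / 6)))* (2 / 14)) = 5790853 / 9828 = 589.22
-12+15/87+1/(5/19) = -1164/145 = -8.03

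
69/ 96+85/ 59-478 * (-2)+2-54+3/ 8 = 1711537/ 1888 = 906.53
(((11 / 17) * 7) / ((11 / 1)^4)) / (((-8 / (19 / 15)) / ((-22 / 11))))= 133 / 1357620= 0.00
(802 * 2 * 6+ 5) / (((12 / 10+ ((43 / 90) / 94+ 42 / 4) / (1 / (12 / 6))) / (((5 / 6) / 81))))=11314075 / 2536623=4.46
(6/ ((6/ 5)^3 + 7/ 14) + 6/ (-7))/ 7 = 7158/ 27293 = 0.26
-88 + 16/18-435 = -4699/9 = -522.11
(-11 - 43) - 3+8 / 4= -55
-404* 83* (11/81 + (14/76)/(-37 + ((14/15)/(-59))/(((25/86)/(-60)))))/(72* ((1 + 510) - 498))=-167349300871/35839019268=-4.67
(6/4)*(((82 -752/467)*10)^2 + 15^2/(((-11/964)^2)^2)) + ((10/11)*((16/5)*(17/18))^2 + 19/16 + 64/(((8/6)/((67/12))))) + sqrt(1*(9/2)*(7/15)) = sqrt(210)/10 + 411919008186988263364663/20690905997520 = 19908215148.55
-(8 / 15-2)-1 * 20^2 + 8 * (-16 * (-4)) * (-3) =-29018 / 15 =-1934.53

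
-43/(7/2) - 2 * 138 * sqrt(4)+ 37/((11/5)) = -42155/77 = -547.47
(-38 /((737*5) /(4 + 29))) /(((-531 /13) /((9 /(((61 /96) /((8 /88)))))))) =142272 /13262315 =0.01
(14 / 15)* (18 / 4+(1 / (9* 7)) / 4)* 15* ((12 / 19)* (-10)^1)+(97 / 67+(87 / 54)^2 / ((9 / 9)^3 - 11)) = -1637671273 / 4124520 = -397.06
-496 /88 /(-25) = 62 /275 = 0.23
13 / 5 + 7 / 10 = 33 / 10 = 3.30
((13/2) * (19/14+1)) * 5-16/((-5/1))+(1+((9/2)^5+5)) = 2162819/1120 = 1931.09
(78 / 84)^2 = 169 / 196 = 0.86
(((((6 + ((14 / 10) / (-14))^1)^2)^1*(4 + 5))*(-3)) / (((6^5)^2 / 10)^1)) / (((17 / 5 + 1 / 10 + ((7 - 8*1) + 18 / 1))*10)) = -3481 / 4590950400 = -0.00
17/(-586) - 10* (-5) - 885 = -489327/586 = -835.03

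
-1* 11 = -11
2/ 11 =0.18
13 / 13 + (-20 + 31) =12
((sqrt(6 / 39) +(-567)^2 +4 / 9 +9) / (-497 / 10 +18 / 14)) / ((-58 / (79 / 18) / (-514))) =-2056125619030 / 7960761-710605 * sqrt(26) / 11498877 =-258282.86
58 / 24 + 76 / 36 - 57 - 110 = -5849 / 36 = -162.47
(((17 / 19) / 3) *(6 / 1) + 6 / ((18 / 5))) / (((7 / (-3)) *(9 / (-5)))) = 985 / 1197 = 0.82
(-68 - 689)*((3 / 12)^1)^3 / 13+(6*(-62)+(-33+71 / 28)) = -2349251 / 5824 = -403.37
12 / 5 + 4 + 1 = 37 / 5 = 7.40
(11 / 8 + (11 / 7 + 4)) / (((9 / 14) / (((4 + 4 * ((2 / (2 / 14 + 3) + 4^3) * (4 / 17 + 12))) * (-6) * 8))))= -921618800 / 561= -1642814.26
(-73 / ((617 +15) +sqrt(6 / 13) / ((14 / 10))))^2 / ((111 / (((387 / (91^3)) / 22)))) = 2363619453567 / 842411128770265025972 -543078390 * sqrt(78) / 1113186134446421641463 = 0.00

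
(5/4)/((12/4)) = 5/12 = 0.42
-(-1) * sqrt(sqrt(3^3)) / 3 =3^(3 / 4) / 3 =0.76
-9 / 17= -0.53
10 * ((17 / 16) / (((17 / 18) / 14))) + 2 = 319 / 2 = 159.50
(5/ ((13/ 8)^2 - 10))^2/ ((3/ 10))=1024000/ 665523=1.54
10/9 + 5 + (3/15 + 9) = 689/45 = 15.31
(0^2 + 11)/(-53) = -11/53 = -0.21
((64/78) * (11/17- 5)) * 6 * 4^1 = -18944/221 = -85.72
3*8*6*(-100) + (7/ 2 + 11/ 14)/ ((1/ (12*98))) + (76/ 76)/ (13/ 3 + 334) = -9500397/ 1015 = -9360.00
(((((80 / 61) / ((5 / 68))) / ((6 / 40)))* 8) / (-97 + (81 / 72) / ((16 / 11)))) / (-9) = 22282240 / 20286099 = 1.10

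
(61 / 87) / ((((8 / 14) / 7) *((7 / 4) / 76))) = 32452 / 87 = 373.01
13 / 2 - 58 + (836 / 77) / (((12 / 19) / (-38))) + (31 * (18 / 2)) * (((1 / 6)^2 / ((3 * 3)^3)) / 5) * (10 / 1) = -3596170 / 5103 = -704.72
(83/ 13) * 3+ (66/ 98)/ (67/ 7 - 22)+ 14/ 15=793006/ 39585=20.03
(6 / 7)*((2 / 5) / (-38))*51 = -306 / 665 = -0.46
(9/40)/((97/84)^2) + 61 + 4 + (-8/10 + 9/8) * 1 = 24649221/376360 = 65.49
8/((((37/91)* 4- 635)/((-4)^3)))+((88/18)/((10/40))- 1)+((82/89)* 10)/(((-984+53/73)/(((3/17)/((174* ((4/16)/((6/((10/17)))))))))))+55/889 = 1659591195181292978/85434060175285563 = 19.43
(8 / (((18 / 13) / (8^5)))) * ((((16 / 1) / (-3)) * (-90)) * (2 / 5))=109051904 / 3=36350634.67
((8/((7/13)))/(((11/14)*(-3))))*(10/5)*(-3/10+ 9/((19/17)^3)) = -29230448/377245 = -77.48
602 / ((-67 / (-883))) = 531566 / 67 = 7933.82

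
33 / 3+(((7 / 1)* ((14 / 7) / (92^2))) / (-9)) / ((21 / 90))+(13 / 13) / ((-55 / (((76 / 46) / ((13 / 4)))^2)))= 648727537 / 59004660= 10.99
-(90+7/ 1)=-97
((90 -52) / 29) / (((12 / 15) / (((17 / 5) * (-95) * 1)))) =-30685 / 58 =-529.05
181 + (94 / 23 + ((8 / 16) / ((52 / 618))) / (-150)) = 11065831 / 59800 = 185.05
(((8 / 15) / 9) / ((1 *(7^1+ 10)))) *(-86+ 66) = -32 / 459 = -0.07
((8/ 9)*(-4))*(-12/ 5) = 128/ 15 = 8.53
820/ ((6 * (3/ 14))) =5740/ 9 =637.78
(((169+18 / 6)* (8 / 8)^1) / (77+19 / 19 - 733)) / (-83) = 172 / 54365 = 0.00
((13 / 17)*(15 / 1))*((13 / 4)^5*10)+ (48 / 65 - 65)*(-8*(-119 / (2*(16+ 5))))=40134.71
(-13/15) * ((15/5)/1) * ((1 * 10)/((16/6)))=-39/4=-9.75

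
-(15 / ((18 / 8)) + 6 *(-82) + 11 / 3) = 1445 / 3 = 481.67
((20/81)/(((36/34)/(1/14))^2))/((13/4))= 1445/4179357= 0.00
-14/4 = -7/2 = -3.50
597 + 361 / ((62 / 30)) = 23922 / 31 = 771.68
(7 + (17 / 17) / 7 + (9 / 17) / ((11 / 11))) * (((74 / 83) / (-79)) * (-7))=814 / 1343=0.61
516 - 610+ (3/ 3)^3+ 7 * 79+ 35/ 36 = 16595/ 36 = 460.97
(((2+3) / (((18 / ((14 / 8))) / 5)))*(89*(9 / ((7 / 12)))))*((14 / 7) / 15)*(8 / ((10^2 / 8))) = 1424 / 5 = 284.80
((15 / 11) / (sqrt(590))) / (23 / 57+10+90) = 171 * sqrt(590) / 7428454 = 0.00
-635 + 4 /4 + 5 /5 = -633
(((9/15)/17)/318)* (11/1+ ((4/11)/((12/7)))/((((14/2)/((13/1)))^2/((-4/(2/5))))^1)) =851/2081310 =0.00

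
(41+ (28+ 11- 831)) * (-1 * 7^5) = 12622057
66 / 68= 33 / 34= 0.97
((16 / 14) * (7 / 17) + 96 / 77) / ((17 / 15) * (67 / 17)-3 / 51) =30 / 77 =0.39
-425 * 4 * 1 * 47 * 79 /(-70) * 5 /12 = 1578025 /42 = 37572.02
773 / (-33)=-773 / 33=-23.42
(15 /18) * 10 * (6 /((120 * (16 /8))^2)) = 1 /1152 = 0.00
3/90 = 1/30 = 0.03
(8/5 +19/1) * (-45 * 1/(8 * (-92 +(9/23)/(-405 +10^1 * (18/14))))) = 2167635/1721032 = 1.26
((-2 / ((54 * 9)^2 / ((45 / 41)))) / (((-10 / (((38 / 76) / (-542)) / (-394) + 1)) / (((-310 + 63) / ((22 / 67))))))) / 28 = -15671903 / 627687615744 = -0.00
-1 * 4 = -4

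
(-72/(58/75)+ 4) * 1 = -89.10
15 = 15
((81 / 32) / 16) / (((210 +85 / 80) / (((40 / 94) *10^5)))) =5062500 / 158719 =31.90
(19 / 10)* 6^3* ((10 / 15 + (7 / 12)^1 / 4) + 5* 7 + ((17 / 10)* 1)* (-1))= 1399977 / 100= 13999.77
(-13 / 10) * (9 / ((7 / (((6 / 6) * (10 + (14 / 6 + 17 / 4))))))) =-7761 / 280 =-27.72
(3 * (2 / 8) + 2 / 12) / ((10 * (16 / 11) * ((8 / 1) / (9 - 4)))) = 121 / 3072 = 0.04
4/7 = 0.57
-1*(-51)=51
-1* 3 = -3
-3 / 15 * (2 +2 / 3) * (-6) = 16 / 5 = 3.20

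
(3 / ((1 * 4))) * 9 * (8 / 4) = 27 / 2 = 13.50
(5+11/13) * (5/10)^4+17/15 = 1169/780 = 1.50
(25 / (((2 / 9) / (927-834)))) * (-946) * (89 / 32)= -27527491.41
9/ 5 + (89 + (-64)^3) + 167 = -1309431/ 5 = -261886.20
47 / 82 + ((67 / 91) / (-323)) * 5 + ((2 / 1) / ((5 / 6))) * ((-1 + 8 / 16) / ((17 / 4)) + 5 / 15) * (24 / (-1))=-11.86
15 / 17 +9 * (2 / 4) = 183 / 34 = 5.38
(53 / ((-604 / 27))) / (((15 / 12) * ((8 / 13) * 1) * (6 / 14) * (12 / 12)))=-43407 / 6040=-7.19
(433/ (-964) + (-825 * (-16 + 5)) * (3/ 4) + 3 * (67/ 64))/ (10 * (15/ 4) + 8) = 105021113/ 701792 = 149.65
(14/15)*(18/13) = 84/65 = 1.29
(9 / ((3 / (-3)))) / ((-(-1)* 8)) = -9 / 8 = -1.12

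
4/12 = 0.33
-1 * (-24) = 24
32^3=32768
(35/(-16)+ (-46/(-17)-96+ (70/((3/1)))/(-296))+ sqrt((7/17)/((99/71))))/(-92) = 1.03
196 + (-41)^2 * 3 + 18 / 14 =36682 / 7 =5240.29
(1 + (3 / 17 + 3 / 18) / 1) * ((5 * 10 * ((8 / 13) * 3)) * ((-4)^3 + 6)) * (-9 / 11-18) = 135320.61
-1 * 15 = -15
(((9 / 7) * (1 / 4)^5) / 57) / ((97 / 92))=69 / 3302656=0.00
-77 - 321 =-398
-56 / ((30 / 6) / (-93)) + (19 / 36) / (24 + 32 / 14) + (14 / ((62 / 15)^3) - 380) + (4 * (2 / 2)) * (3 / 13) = 8500860127571 / 12826812960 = 662.74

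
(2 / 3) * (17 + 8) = 50 / 3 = 16.67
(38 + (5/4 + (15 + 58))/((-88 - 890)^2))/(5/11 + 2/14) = 1243856845/19554784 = 63.61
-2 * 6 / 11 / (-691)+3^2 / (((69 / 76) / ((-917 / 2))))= -794593062 / 174823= -4545.13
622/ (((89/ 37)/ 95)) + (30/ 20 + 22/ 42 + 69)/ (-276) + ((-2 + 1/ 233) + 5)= 5905797728009/ 240383304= 24568.25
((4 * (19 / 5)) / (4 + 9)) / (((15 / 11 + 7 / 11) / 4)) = 152 / 65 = 2.34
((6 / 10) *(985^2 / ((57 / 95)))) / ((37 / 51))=49481475 / 37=1337337.16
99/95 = 1.04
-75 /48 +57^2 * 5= 259895 /16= 16243.44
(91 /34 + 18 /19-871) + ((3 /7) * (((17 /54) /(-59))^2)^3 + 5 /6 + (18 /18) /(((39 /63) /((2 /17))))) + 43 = -8436906694906620746544934969 /10247013036412639381492416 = -823.35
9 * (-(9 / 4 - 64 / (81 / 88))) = 21799 / 36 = 605.53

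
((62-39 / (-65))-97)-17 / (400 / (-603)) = -3509 / 400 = -8.77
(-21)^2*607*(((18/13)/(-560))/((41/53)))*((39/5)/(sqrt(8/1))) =-54722871*sqrt(2)/32800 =-2359.45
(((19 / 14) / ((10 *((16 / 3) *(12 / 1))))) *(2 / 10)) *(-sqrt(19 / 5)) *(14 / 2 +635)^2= -1957779 *sqrt(95) / 56000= -340.75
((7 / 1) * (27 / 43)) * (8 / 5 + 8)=9072 / 215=42.20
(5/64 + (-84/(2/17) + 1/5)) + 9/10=-228103/320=-712.82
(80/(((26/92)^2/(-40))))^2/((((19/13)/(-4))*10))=-18339659776000/41743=-439346951.01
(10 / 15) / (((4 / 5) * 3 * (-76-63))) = -5 / 2502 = -0.00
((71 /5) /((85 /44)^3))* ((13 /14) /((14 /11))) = 216218288 /150460625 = 1.44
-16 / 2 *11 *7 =-616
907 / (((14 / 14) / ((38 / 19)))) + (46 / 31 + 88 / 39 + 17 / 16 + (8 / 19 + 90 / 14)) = 4696950877 / 2572752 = 1825.65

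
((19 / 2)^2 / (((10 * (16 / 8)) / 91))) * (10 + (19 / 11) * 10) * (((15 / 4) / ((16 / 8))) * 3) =22174425 / 352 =62995.53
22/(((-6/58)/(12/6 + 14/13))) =-25520/39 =-654.36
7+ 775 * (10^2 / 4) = 19382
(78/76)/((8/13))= 507/304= 1.67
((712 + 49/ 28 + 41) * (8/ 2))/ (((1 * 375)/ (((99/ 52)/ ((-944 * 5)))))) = -99627/ 30680000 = -0.00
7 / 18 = 0.39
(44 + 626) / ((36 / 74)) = 12395 / 9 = 1377.22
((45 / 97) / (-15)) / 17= -3 / 1649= -0.00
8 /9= 0.89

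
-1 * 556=-556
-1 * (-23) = 23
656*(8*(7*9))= 330624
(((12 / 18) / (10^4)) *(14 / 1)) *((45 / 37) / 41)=21 / 758500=0.00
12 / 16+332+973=5223 / 4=1305.75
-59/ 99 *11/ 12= -59/ 108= -0.55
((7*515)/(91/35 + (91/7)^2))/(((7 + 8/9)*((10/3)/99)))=292005/3692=79.09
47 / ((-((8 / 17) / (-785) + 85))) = -627215 / 1134317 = -0.55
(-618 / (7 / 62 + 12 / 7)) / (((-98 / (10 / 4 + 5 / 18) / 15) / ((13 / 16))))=399125 / 3416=116.84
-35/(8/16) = -70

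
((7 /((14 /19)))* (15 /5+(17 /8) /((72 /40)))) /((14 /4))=817 /72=11.35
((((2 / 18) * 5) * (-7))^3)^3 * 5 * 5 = -1970390966796875 / 387420489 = -5085923.49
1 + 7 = 8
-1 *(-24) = 24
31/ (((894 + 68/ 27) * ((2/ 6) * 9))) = 0.01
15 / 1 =15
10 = 10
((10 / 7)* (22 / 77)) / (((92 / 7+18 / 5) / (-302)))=-15100 / 2051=-7.36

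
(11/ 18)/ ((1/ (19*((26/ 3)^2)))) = 70642/ 81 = 872.12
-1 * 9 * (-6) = 54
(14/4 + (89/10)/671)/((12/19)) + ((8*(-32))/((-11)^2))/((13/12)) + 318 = 617188333/1919060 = 321.61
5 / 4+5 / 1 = 25 / 4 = 6.25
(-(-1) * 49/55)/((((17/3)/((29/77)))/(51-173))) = -74298/10285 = -7.22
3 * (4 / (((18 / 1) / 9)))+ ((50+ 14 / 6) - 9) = 148 / 3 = 49.33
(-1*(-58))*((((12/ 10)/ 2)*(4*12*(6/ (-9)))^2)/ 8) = 4454.40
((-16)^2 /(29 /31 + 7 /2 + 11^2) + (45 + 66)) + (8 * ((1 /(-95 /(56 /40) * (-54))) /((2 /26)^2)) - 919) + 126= -67782337886 /99740025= -679.59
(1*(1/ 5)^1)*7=7/ 5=1.40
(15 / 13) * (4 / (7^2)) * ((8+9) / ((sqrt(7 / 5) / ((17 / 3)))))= 5780 * sqrt(35) / 4459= 7.67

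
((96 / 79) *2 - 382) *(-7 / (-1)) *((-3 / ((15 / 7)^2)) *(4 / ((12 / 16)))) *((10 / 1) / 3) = 329126336 / 10665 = 30860.42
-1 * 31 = -31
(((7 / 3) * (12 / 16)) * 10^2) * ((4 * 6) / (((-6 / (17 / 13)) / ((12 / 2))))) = -71400 / 13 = -5492.31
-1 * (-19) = 19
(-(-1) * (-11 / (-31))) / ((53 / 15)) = 165 / 1643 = 0.10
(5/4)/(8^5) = 5/131072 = 0.00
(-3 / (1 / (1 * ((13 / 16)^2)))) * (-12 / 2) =1521 / 128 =11.88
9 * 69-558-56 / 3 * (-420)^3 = 1382976063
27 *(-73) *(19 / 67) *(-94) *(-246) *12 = -10391648112 / 67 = -155099225.55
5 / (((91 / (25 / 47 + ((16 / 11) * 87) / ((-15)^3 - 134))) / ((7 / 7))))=0.03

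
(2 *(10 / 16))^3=125 / 64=1.95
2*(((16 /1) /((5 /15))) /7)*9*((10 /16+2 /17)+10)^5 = 179727628493249127 /10177534976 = 17659249.41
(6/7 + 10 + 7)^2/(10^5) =5/1568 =0.00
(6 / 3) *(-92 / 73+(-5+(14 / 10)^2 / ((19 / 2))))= -419842 / 34675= -12.11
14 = 14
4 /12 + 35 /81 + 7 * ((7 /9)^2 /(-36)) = 1889 /2916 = 0.65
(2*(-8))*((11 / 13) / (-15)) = 176 / 195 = 0.90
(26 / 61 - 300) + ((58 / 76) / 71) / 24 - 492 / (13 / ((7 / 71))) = -15574188235 / 51348336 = -303.30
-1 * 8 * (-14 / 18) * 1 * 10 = 560 / 9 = 62.22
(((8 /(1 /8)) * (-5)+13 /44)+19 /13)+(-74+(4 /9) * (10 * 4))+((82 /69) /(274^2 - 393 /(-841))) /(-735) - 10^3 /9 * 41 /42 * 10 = -8017610226989881607 /5494820855984460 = -1459.12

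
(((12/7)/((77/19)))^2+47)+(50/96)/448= 42107316487/892480512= 47.18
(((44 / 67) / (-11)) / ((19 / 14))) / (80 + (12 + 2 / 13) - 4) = -364 / 729429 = -0.00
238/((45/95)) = 4522/9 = 502.44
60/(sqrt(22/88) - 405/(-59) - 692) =-2360/26929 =-0.09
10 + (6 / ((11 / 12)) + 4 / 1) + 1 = 237 / 11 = 21.55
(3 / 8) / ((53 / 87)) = 261 / 424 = 0.62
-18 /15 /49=-0.02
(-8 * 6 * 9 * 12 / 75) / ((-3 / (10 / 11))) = 1152 / 55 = 20.95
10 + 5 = 15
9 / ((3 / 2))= 6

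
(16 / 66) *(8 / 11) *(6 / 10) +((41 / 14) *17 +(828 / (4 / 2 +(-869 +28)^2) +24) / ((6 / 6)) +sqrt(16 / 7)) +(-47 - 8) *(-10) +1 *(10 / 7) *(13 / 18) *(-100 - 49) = 4 *sqrt(7) / 7 +402370921339 / 855812430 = 471.67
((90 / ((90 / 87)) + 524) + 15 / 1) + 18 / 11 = 627.64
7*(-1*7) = -49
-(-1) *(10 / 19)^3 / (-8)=-125 / 6859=-0.02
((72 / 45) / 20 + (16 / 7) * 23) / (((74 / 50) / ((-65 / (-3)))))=598910 / 777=770.80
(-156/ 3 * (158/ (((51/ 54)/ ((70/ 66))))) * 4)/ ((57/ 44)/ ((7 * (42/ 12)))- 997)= 676341120/ 18270053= 37.02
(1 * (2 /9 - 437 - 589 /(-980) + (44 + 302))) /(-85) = 795359 /749700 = 1.06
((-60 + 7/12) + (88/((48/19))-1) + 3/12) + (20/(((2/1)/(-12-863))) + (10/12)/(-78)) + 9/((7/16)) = -28680635/3276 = -8754.77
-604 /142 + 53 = 48.75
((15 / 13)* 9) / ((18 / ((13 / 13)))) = 15 / 26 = 0.58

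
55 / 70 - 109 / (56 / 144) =-559 / 2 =-279.50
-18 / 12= -3 / 2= -1.50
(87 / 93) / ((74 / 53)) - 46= -103987 / 2294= -45.33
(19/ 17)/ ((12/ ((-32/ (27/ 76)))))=-11552/ 1377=-8.39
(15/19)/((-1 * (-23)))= 15/437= 0.03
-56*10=-560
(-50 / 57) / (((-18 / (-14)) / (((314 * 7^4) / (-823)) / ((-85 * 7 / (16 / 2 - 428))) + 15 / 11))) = 1287310150 / 2924119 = 440.24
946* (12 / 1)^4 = 19616256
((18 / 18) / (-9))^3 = -1 / 729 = -0.00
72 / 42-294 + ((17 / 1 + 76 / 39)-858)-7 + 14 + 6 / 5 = -1533082 / 1365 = -1123.14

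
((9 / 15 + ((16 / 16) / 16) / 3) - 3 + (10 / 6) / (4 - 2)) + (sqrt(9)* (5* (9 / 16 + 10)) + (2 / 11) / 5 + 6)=43013 / 264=162.93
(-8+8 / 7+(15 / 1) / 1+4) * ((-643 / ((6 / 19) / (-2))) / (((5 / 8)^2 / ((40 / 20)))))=26584192 / 105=253182.78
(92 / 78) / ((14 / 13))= 23 / 21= 1.10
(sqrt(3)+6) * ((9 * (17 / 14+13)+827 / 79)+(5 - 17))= 139795 * sqrt(3) / 1106+419385 / 553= 977.31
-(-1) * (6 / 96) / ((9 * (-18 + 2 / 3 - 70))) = -1 / 12576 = -0.00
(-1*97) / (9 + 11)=-97 / 20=-4.85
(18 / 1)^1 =18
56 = 56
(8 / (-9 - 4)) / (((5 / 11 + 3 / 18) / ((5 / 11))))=-240 / 533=-0.45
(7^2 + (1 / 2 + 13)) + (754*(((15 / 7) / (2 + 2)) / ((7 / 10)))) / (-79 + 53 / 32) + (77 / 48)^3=3526911991 / 59609088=59.17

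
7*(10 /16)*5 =175 /8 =21.88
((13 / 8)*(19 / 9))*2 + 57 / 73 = 20083 / 2628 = 7.64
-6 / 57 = -0.11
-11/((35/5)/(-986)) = 10846/7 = 1549.43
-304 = -304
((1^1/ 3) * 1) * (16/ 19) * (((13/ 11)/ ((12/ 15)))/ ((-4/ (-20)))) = 1300/ 627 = 2.07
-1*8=-8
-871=-871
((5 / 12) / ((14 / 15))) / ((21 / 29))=725 / 1176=0.62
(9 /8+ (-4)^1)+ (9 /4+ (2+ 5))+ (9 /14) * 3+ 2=577 /56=10.30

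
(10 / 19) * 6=60 / 19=3.16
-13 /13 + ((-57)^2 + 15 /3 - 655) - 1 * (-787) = 3385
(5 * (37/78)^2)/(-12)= -6845/73008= -0.09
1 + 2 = 3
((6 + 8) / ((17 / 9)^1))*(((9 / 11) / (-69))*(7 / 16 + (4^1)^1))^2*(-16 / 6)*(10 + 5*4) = -14291235 / 8705224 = -1.64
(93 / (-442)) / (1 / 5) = -465 / 442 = -1.05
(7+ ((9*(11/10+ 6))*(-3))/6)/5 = -499/100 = -4.99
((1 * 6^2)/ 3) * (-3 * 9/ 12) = -27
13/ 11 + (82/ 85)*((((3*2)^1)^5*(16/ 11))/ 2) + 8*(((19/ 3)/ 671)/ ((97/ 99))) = 30189912997/ 5532395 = 5456.93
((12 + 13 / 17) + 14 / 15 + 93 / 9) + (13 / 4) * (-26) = -30839 / 510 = -60.47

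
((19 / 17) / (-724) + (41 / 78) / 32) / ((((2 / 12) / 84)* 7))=342903 / 320008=1.07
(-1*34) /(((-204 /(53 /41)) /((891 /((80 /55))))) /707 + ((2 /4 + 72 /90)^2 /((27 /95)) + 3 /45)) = -4896710280 /865939801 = -5.65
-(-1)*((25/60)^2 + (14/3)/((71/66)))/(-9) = -46127/92016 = -0.50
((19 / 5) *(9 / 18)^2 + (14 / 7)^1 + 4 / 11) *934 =340443 / 110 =3094.94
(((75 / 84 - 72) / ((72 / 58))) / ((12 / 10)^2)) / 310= -288695 / 2249856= -0.13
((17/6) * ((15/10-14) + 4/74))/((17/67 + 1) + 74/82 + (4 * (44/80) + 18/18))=-71682965/10887916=-6.58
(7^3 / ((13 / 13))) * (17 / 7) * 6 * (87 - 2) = 424830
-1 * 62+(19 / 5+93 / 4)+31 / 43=-34.23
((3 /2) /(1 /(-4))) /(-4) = 3 /2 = 1.50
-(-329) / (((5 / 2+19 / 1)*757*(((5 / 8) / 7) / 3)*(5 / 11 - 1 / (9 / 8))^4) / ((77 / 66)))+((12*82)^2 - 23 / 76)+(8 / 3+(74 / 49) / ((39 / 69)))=78250096704227281897573 / 80813225491269180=968283.30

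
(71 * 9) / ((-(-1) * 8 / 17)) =10863 / 8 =1357.88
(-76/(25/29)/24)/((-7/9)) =1653/350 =4.72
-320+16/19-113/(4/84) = -51151/19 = -2692.16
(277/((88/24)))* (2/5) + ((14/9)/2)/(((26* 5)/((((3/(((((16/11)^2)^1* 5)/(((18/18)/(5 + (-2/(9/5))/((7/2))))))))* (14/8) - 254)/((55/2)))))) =1465832237381/48597120000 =30.16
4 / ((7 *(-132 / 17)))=-17 / 231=-0.07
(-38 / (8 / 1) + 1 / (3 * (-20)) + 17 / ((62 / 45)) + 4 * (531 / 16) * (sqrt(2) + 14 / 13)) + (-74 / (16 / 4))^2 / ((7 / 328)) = 16375.13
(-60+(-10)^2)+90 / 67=2770 / 67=41.34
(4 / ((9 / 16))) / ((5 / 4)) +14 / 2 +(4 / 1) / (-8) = 1097 / 90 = 12.19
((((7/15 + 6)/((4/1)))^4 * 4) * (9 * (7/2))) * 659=408385573253/720000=567202.19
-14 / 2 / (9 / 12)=-28 / 3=-9.33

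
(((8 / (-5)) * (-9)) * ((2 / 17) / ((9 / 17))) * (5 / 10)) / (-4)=-2 / 5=-0.40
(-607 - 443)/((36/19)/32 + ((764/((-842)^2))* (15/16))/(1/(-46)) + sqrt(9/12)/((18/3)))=7280480843722800/11252267173069 - 47630470949212200* sqrt(3)/11252267173069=-6684.69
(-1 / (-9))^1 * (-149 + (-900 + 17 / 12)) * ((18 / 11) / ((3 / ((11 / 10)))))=-69.84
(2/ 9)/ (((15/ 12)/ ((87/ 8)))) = 29/ 15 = 1.93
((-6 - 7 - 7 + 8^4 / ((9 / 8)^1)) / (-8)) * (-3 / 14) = 8147 / 84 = 96.99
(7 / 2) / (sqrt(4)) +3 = 19 / 4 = 4.75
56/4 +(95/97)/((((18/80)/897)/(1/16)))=150173/582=258.03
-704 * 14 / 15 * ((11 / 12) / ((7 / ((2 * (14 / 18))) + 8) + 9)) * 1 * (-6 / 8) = 13552 / 645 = 21.01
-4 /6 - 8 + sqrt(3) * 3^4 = -26 /3 + 81 * sqrt(3) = 131.63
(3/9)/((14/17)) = 17/42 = 0.40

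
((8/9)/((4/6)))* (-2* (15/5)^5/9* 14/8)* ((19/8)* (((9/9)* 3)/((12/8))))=-1197/2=-598.50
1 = 1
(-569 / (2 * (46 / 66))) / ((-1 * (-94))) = -18777 / 4324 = -4.34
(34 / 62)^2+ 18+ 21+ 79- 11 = 103116 / 961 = 107.30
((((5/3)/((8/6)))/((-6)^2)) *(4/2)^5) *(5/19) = 50/171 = 0.29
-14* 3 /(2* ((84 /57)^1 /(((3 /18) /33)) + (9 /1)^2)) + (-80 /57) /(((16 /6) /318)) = -7510507 /44859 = -167.42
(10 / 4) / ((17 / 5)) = 0.74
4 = 4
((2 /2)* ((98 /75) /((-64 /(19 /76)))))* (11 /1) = -539 /9600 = -0.06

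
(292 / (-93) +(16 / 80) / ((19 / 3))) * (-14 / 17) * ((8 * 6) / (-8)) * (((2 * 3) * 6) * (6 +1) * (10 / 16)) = -24220602 / 10013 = -2418.92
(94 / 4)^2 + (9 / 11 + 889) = 63451 / 44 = 1442.07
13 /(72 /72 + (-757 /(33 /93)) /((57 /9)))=-2717 /70192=-0.04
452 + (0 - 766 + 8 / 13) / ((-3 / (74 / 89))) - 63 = 601.13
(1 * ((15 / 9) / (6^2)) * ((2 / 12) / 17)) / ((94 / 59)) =295 / 1035504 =0.00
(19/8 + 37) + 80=955/8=119.38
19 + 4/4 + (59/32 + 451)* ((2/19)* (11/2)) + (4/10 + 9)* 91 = 3458221/3040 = 1137.57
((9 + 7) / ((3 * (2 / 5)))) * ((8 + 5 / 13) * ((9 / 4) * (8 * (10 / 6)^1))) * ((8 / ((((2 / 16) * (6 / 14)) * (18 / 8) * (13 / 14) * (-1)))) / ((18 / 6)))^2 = 27442177638400 / 14414517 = 1903787.52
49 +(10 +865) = 924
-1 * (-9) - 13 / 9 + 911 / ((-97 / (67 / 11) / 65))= -3710.72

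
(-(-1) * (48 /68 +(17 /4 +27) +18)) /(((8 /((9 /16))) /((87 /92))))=2659851 /800768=3.32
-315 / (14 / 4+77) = -3.91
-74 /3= -24.67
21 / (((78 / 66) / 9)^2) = 205821 / 169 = 1217.88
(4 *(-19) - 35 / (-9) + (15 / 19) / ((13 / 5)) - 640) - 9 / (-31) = -49032781 / 68913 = -711.52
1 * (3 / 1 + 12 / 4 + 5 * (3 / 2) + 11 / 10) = 73 / 5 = 14.60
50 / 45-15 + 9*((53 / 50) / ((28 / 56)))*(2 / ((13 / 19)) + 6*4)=58477 / 117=499.80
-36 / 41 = -0.88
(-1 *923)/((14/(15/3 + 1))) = -2769/7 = -395.57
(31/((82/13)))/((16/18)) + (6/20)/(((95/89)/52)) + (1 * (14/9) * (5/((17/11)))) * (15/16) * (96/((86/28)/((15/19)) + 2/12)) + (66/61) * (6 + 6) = 3321286510579/22942173200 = 144.77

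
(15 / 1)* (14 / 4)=105 / 2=52.50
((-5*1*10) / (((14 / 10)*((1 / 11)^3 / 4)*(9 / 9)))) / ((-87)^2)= -1331000 / 52983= -25.12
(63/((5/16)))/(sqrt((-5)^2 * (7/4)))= 288 * sqrt(7)/25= 30.48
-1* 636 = -636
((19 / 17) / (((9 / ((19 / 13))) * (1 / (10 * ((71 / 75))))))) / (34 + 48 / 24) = 25631 / 537030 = 0.05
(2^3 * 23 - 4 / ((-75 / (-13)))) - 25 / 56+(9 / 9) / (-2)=182.36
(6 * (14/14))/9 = 2/3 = 0.67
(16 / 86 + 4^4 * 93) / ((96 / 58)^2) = 107621929 / 12384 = 8690.40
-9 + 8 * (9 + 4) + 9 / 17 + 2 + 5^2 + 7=2202 / 17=129.53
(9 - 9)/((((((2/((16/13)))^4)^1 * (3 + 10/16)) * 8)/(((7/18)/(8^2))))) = 0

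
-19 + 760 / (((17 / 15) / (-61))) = -695723 / 17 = -40924.88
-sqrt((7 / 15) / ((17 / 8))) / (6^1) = -sqrt(3570) / 765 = -0.08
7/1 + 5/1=12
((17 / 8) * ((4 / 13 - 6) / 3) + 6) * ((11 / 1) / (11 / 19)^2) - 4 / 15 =183949 / 2860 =64.32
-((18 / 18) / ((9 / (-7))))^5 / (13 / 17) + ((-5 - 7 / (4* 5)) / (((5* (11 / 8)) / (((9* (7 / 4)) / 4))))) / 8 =-0.01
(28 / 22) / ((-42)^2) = 1 / 1386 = 0.00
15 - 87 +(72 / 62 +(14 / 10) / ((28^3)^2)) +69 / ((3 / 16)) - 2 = 3149497344031 / 10670428160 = 295.16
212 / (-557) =-212 / 557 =-0.38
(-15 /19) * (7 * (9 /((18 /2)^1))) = -105 /19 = -5.53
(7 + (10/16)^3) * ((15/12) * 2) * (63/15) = 77889/1024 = 76.06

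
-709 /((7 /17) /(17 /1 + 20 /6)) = -735233 /21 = -35011.10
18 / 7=2.57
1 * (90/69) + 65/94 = 4315/2162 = 2.00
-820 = -820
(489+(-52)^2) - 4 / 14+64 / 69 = 1542529 / 483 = 3193.64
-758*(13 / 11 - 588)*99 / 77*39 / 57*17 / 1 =9731958210 / 1463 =6652056.19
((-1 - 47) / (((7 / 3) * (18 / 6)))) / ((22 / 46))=-14.34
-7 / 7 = -1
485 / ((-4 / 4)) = -485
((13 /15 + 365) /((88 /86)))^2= 3480528016 /27225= 127843.09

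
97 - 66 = 31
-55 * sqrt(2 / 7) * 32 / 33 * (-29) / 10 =464 * sqrt(14) / 21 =82.67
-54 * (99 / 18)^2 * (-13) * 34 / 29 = 722007 / 29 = 24896.79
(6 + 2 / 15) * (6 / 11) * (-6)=-1104 / 55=-20.07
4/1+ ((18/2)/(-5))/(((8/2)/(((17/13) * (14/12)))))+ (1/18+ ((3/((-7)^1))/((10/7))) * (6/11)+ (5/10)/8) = 336461/102960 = 3.27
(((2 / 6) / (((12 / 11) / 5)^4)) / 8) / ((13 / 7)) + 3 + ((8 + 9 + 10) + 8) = 309900391 / 6469632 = 47.90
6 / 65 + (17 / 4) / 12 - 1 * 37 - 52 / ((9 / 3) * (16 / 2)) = -40269 / 1040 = -38.72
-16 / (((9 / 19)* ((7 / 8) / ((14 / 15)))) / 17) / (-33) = 82688 / 4455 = 18.56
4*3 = 12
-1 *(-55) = 55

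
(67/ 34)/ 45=67/ 1530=0.04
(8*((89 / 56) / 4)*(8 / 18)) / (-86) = -89 / 5418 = -0.02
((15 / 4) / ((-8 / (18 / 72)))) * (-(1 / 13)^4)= 15 / 3655808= 0.00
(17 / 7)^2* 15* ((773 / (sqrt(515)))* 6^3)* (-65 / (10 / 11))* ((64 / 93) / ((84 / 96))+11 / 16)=-13242512398401* sqrt(515) / 4380796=-68599503.56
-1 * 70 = -70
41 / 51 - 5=-4.20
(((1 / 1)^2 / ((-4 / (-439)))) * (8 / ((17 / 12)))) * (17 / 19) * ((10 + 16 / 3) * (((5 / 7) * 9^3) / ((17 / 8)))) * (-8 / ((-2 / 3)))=56530275840 / 2261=25002333.41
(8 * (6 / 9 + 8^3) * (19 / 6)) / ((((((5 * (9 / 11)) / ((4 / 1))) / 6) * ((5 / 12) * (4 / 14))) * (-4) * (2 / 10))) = -36001504 / 45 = -800033.42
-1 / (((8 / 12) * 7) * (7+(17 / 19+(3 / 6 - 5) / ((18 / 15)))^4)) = -50043264 / 17156364071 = -0.00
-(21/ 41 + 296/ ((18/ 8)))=-48733/ 369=-132.07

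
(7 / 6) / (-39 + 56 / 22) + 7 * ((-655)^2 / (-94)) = -1806411572 / 56541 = -31948.70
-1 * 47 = -47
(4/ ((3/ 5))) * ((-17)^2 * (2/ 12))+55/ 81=26065/ 81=321.79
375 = 375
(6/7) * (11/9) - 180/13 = -3494/273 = -12.80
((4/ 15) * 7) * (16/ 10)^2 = 1792/ 375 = 4.78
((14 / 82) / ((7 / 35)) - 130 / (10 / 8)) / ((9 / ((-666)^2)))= -208422036 / 41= -5083464.29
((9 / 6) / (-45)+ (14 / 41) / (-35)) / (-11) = 53 / 13530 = 0.00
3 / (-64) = -3 / 64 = -0.05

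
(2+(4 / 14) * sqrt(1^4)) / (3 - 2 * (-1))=16 / 35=0.46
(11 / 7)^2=2.47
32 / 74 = 16 / 37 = 0.43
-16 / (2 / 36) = -288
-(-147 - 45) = 192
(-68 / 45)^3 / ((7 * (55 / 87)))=-9118528 / 11694375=-0.78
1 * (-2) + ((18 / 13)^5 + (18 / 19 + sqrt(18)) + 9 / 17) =3 * sqrt(2) + 547581947 / 119927639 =8.81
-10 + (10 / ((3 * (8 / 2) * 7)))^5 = -1306909195 / 130691232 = -10.00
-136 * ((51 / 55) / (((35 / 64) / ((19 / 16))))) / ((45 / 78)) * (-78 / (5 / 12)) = 4276127232 / 48125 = 88854.59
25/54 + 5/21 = 265/378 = 0.70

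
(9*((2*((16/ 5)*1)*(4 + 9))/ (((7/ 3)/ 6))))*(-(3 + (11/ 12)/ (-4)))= -26676/ 5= -5335.20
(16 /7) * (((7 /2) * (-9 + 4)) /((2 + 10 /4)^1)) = -80 /9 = -8.89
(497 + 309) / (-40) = -403 / 20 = -20.15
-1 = -1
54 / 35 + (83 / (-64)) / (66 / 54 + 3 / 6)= 27423 / 34720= 0.79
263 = 263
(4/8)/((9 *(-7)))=-1/126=-0.01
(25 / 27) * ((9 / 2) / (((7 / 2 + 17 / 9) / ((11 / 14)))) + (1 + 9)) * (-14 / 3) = -361775 / 7857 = -46.04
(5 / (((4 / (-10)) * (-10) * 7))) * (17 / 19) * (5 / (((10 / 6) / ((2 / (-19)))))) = -0.05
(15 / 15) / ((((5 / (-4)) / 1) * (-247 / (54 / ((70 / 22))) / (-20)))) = -9504 / 8645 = -1.10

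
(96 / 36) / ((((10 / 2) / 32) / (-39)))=-665.60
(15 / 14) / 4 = 15 / 56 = 0.27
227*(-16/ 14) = -1816/ 7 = -259.43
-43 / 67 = -0.64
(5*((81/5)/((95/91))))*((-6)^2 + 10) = 339066/95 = 3569.12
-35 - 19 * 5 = -130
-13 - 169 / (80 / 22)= -2379 / 40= -59.48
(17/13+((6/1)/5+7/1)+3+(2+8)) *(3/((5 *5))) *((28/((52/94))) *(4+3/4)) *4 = 54871278/21125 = 2597.46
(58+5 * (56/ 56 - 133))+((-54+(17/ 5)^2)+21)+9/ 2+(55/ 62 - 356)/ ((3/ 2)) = -1326307/ 1550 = -855.68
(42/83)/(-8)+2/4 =145/332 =0.44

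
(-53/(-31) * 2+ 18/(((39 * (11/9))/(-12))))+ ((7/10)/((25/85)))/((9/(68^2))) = 1218533174/997425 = 1221.68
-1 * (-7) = 7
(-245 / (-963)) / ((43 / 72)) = 1960 / 4601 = 0.43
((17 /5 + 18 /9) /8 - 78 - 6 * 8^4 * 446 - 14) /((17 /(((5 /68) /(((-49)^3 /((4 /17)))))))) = 438439493 /4624076296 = 0.09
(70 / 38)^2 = 1225 / 361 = 3.39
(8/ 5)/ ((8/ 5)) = 1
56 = 56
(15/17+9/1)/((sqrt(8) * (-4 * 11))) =-21 * sqrt(2)/374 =-0.08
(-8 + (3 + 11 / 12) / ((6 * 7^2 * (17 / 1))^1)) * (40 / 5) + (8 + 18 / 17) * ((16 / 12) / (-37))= -17841709 / 277389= -64.32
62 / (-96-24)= -31 / 60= -0.52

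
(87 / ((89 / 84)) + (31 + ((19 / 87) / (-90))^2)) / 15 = 617196728429 / 81847381500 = 7.54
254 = 254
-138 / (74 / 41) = -2829 / 37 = -76.46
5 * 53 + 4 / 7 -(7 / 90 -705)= 611411 / 630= 970.49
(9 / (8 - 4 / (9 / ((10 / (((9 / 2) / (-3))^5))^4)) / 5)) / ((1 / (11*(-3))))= -9320174703873 / 242659868872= -38.41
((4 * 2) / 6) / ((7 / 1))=4 / 21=0.19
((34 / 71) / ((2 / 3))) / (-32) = -51 / 2272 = -0.02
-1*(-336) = 336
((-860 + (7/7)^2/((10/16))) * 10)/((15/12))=-34336/5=-6867.20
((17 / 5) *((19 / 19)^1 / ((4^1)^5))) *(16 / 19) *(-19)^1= -17 / 320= -0.05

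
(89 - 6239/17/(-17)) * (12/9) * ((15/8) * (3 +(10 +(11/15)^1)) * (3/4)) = 48410/17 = 2847.65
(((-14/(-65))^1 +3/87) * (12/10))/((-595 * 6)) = -471/5607875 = -0.00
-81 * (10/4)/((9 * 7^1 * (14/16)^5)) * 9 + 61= 541069/117649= 4.60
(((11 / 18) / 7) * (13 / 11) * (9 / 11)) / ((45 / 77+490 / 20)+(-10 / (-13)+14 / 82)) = 6929 / 2136133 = 0.00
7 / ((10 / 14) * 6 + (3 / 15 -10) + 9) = 245 / 122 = 2.01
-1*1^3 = -1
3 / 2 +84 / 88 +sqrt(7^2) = 9.45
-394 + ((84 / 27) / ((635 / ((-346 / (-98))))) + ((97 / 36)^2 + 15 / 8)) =-2216999677 / 5760720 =-384.85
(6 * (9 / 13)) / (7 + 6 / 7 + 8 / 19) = 2394 / 4771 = 0.50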